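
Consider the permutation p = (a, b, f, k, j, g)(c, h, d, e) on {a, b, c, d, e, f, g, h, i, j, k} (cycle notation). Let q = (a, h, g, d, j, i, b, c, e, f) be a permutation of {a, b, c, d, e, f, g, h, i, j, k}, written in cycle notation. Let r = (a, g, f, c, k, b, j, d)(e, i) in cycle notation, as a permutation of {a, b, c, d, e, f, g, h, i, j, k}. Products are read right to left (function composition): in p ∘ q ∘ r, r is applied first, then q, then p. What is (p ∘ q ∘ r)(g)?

Chase g: r(g) = f; q(f) = a; p(a) = b. Hence (p ∘ q ∘ r)(g) = b.

b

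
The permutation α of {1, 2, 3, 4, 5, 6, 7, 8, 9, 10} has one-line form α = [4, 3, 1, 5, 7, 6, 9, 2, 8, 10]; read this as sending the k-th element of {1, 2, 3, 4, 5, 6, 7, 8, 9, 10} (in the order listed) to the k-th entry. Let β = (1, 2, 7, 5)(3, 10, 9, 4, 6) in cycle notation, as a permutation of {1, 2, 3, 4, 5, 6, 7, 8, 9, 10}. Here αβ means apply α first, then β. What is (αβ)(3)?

α(3) = 1, then β(1) = 2; composing gives (αβ)(3) = 2.

2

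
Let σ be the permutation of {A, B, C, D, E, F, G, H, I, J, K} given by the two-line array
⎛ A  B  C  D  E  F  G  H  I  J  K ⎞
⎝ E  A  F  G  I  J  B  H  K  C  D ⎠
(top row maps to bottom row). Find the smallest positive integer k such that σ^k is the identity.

Decomposing into disjoint cycles gives cycle lengths 7, 3, 1.
The order of σ is the least common multiple of its cycle lengths: lcm(7, 3) = 21.

21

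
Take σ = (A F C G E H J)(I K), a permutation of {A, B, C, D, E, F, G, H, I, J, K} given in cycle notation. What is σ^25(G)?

A

G lies in the 7-cycle (A F C G E H J).
Since the cycle has length 7, σ^25 acts on it the same as σ^4 (25 mod 7 = 4).
Stepping 4 places around the cycle: G → E → H → J → A.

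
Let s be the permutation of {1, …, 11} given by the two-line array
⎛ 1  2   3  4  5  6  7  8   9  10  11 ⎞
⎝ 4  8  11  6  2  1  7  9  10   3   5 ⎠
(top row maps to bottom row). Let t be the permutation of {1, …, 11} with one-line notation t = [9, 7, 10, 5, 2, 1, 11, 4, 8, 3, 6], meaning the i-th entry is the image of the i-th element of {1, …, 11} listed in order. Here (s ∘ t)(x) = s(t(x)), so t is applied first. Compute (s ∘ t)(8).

6

First apply t: t(8) = 4, then s(4) = 6. Thus (s ∘ t)(8) = 6.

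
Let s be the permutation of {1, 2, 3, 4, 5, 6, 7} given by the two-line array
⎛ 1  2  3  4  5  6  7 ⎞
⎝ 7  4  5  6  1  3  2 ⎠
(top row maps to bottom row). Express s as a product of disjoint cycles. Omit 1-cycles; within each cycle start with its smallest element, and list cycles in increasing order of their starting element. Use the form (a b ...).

From 1: 1 → 7 → 2 → 4 → 6 → 3 → 5 → 1, closing the cycle (1 7 2 4 6 3 5).
Continuing from each remaining unvisited element yields (1 7 2 4 6 3 5).

(1 7 2 4 6 3 5)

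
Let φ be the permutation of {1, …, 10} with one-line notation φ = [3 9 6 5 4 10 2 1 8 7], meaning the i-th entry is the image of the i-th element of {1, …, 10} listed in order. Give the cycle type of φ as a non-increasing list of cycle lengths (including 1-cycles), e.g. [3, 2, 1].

[8, 2]

The disjoint cycles are (1, 3, 6, 10, 7, 2, 9, 8)(4, 5), with lengths 8, 2 in non-increasing order.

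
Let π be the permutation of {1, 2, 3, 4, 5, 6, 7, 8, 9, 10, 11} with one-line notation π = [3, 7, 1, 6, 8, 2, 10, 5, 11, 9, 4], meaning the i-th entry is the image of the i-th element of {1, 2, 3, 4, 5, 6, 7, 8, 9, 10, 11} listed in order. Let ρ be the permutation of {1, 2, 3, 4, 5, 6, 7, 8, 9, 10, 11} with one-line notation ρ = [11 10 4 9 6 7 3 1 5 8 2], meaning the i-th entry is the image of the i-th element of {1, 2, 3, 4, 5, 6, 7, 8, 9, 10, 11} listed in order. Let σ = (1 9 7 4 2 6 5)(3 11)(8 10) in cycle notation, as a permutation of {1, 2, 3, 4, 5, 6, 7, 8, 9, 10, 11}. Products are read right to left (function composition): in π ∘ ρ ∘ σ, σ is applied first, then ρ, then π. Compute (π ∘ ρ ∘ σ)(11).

Chase 11: σ(11) = 3; ρ(3) = 4; π(4) = 6. Hence (π ∘ ρ ∘ σ)(11) = 6.

6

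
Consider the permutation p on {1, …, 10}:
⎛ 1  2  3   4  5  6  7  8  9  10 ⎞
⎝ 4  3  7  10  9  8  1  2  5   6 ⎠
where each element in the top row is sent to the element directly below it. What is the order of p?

8

Decomposing into disjoint cycles gives cycle lengths 8, 2.
The order of p is the least common multiple of its cycle lengths: lcm(8, 2) = 8.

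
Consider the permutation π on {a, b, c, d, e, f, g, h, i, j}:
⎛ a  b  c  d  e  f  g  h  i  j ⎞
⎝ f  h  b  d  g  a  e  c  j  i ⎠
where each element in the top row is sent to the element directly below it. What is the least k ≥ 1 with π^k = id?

Writing π as disjoint cycles, the cycle lengths are 3, 2, 2, 2, 1.
The order of π is the least common multiple of its cycle lengths: lcm(3, 2, 2, 2) = 6.

6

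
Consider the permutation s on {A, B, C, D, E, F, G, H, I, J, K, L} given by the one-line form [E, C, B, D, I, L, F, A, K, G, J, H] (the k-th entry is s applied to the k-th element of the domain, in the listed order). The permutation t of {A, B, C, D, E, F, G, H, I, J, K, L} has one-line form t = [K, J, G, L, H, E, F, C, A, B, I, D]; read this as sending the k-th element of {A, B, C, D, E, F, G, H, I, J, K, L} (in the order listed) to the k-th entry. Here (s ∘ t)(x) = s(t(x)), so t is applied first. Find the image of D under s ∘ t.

(s ∘ t)(D) = s(t(D)). t(D) = L, then s(L) = H. So (s ∘ t)(D) = H.

H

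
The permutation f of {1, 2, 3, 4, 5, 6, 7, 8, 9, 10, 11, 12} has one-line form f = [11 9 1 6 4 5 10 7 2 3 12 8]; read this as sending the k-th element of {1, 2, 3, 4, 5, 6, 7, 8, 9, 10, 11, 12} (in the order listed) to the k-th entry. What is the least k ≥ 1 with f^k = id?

Writing f as disjoint cycles, the cycle lengths are 7, 3, 2.
The order is lcm(7, 3, 2) = 42.

42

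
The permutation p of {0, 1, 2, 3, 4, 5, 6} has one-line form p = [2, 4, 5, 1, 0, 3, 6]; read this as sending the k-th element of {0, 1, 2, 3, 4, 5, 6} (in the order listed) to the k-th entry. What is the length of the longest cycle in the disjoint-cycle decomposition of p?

Decomposing into disjoint cycles gives (0, 2, 5, 3, 1, 4); the longest has length 6.

6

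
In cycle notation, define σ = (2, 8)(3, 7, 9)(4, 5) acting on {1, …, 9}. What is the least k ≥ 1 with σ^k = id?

The disjoint cycles have lengths 3, 2, 2, 1, 1.
The order of σ is the least common multiple of its cycle lengths: lcm(3, 2, 2) = 6.

6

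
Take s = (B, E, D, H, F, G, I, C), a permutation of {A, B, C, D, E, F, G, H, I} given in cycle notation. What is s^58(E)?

H

E lies in the 8-cycle (B, E, D, H, F, G, I, C).
Since the cycle has length 8, s^58 acts on it the same as s^2 (58 mod 8 = 2).
Stepping 2 places around the cycle: E → D → H.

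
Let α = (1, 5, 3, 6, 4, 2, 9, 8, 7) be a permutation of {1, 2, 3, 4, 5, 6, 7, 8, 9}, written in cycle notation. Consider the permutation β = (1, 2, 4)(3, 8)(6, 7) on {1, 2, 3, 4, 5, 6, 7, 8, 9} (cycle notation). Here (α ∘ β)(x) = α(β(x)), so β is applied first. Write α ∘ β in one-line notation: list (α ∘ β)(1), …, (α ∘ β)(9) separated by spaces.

9 2 7 5 3 1 4 6 8

Chase each element through β then α: 1 → 2 → 9; 2 → 4 → 2; 3 → 8 → 7; 4 → 1 → 5; 5 → 5 → 3; 6 → 7 → 1; 7 → 6 → 4; 8 → 3 → 6; 9 → 9 → 8.
So α ∘ β in one-line form is 9 2 7 5 3 1 4 6 8.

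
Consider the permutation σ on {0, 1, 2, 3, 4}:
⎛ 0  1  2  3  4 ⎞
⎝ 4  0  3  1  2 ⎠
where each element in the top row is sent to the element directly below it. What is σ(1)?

0

The entry below 1 in the array is 0, so σ(1) = 0.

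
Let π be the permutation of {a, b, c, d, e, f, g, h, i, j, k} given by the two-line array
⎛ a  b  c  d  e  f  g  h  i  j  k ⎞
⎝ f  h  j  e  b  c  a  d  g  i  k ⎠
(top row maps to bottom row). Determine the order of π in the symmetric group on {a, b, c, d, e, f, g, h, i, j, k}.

The disjoint-cycle form of π has cycle lengths 6, 4, 1.
The order of π is the least common multiple of its cycle lengths: lcm(6, 4) = 12.

12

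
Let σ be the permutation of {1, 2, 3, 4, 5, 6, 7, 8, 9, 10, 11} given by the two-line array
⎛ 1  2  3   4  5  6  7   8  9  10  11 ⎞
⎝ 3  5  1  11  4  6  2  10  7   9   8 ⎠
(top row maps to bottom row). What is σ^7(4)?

5

Tracing 4 → 11 → … returns to 4 after 8 steps, so 4 lies in an 8-cycle (2 5 4 11 8 10 9 7).
Stepping 7 places around the cycle: 4 → 11 → 8 → 10 → 9 → 7 → 2 → 5.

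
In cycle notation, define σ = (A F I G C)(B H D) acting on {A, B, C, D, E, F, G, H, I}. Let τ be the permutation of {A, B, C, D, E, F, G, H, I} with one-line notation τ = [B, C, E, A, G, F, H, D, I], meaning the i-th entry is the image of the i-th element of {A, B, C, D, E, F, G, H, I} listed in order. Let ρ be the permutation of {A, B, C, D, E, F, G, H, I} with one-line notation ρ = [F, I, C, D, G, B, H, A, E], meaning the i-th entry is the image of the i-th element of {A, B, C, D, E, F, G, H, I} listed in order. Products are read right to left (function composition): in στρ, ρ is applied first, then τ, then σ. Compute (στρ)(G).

Apply the permutations in order: ρ(G) = H, then τ(H) = D, then σ(D) = B. So (στρ)(G) = B.

B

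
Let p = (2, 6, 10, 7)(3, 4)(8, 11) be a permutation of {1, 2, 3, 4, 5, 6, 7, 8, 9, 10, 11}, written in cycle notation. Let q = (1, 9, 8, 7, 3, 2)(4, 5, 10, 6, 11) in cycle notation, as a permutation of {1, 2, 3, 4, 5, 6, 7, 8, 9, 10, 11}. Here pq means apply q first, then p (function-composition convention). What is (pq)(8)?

First apply q: q(8) = 7, then p(7) = 2. Thus (pq)(8) = 2.

2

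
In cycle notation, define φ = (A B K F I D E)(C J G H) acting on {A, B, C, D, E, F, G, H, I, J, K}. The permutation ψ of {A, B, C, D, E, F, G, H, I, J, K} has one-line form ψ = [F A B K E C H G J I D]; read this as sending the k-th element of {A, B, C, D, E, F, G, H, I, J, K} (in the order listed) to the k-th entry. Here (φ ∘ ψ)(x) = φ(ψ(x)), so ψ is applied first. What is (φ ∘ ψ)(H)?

ψ(H) = G, then φ(G) = H; composing gives (φ ∘ ψ)(H) = H.

H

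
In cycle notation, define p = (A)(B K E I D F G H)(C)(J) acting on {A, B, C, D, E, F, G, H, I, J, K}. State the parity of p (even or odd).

odd

The cycle lengths are 8, 1, 1, 1.
A cycle is odd iff its length is even; p has 1 even-length cycle, so sgn(p) = (−1)^1 and p is odd.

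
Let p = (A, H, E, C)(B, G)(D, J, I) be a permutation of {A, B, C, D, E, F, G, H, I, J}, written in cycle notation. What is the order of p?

The cycle type of p is (4, 3, 2, 1).
Since disjoint cycles commute, ord(p) = lcm(4, 3, 2) = 12.

12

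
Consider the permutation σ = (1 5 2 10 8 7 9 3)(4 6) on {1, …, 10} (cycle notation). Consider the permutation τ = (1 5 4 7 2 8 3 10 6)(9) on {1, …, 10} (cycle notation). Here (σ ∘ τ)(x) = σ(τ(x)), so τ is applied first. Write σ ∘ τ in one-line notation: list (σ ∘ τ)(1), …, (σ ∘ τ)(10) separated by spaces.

(σ ∘ τ)(x) = σ(τ(x)). Computing each image: σ(τ(1)) = σ(5) = 2, σ(τ(2)) = σ(8) = 7, σ(τ(3)) = σ(10) = 8, σ(τ(4)) = σ(7) = 9, σ(τ(5)) = σ(4) = 6, σ(τ(6)) = σ(1) = 5, σ(τ(7)) = σ(2) = 10, σ(τ(8)) = σ(3) = 1, σ(τ(9)) = σ(9) = 3, σ(τ(10)) = σ(6) = 4.
Hence σ ∘ τ = [2 7 8 9 6 5 10 1 3 4].

2 7 8 9 6 5 10 1 3 4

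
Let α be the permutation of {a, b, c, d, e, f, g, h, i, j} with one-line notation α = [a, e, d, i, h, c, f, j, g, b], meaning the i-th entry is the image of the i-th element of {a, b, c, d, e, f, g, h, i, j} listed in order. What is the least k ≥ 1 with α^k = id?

20

Writing α as disjoint cycles, the cycle lengths are 5, 4, 1.
Since disjoint cycles commute, ord(α) = lcm(5, 4) = 20.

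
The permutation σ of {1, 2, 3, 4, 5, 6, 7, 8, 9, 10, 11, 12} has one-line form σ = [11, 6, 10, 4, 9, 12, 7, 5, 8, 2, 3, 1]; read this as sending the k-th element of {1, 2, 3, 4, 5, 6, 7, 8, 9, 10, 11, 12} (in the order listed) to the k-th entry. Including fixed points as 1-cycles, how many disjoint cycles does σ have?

4

The cycle decomposition is (1, 11, 3, 10, 2, 6, 12)(4)(5, 9, 8)(7), which has 4 cycles (counting 1-cycles).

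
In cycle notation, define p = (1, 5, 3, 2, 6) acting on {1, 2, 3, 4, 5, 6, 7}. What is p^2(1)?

1 lies in the 5-cycle (1, 5, 3, 2, 6).
Stepping 2 places around the cycle: 1 → 5 → 3.

3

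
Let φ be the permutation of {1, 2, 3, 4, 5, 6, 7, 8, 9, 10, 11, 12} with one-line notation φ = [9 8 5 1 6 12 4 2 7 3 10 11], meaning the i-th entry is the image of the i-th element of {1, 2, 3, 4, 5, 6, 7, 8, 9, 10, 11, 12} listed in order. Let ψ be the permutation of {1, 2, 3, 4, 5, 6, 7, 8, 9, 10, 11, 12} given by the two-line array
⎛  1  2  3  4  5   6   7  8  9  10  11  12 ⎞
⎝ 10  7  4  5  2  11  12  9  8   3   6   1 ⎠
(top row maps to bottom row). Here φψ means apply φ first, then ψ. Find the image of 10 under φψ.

4

First apply φ: φ(10) = 3, then ψ(3) = 4. Thus (φψ)(10) = 4.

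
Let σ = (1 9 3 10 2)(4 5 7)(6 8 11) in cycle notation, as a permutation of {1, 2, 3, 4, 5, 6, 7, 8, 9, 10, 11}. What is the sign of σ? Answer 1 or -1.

1

The cycle lengths are 5, 3, 3.
A cycle is odd iff its length is even; σ has 0 even-length cycles, so sgn(σ) = (−1)^0 and σ is even.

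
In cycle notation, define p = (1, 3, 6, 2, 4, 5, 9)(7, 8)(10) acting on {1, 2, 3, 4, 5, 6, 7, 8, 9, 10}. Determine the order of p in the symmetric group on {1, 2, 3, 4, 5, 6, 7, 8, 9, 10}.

The disjoint cycles have lengths 7, 2, 1.
Since disjoint cycles commute, ord(p) = lcm(7, 2) = 14.

14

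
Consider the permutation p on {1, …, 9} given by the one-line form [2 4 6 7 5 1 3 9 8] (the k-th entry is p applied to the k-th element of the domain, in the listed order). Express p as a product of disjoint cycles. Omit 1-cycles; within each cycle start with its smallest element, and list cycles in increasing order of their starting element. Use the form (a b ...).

(1 2 4 7 3 6)(8 9)

Iterating p from 1 gives 1 → 2 → 4 → 7 → 3 → 6 → 1; that is the 6-cycle (1 2 4 7 3 6).
Continuing from each remaining unvisited element yields (1 2 4 7 3 6)(8 9).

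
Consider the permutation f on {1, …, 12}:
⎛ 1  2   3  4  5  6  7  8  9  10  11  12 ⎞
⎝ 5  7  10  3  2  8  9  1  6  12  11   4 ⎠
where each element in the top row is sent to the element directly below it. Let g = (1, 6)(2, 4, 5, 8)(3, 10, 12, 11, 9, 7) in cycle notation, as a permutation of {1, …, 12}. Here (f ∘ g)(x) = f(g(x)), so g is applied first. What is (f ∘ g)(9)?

First apply g: g(9) = 7, then f(7) = 9. Thus (f ∘ g)(9) = 9.

9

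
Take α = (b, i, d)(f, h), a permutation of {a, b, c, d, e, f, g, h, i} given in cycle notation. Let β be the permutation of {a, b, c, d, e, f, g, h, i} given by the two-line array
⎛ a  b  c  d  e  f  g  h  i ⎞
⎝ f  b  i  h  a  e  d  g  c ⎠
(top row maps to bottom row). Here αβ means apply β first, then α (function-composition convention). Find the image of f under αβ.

β(f) = e, then α(e) = e; composing gives (αβ)(f) = e.

e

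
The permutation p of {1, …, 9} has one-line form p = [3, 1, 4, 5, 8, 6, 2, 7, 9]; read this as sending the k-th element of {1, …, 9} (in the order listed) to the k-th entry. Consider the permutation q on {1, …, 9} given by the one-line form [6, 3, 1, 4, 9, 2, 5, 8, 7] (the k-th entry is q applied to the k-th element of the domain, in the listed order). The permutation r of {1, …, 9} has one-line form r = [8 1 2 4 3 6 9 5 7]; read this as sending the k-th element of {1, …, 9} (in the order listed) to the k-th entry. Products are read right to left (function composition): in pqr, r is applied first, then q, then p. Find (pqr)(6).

(pqr)(6) = p(q(r(6))). r(6) = 6, then q(6) = 2, then p(2) = 1, so the result is 1.

1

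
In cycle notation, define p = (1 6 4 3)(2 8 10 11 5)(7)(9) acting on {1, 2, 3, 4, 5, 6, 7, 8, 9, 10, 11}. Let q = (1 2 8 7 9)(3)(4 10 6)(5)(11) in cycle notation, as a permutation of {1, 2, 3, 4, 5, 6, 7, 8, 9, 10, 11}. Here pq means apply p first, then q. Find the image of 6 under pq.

10

First apply p: p(6) = 4, then q(4) = 10. Thus (pq)(6) = 10.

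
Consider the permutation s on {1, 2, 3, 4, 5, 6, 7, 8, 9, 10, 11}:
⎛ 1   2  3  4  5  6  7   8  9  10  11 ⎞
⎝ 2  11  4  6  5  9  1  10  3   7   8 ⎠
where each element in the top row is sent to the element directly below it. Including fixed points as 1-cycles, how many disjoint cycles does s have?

3

The cycle decomposition is (1 2 11 8 10 7)(3 4 6 9)(5), which has 3 cycles (counting 1-cycles).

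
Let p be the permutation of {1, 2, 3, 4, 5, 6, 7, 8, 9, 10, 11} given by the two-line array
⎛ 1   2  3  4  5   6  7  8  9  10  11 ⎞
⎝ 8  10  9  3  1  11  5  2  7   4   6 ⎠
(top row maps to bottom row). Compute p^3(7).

Tracing 7 → 5 → … returns to 7 after 9 steps, so 7 lies in a 9-cycle (1, 8, 2, 10, 4, 3, 9, 7, 5).
Stepping 3 places around the cycle: 7 → 5 → 1 → 8.

8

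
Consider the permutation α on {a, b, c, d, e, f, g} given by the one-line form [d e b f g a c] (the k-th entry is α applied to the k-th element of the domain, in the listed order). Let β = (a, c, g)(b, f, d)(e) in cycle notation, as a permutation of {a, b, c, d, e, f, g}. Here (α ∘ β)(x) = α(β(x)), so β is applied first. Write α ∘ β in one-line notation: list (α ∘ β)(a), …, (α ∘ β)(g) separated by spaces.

b a c e g f d

(α ∘ β)(x) = α(β(x)). Computing each image: α(β(a)) = α(c) = b, α(β(b)) = α(f) = a, α(β(c)) = α(g) = c, α(β(d)) = α(b) = e, α(β(e)) = α(e) = g, α(β(f)) = α(d) = f, α(β(g)) = α(a) = d.
Hence α ∘ β = [b a c e g f d].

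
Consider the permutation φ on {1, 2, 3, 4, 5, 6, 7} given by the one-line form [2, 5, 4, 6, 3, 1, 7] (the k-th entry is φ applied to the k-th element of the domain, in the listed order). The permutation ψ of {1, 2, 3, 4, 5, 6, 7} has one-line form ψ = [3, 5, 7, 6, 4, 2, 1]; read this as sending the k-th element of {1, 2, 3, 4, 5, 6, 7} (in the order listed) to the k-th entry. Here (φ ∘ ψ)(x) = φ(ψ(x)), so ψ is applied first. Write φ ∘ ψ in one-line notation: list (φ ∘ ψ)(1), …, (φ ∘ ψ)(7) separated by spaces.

(φ ∘ ψ)(x) = φ(ψ(x)). Computing each image: φ(ψ(1)) = φ(3) = 4, φ(ψ(2)) = φ(5) = 3, φ(ψ(3)) = φ(7) = 7, φ(ψ(4)) = φ(6) = 1, φ(ψ(5)) = φ(4) = 6, φ(ψ(6)) = φ(2) = 5, φ(ψ(7)) = φ(1) = 2.
Hence φ ∘ ψ = [4 3 7 1 6 5 2].

4 3 7 1 6 5 2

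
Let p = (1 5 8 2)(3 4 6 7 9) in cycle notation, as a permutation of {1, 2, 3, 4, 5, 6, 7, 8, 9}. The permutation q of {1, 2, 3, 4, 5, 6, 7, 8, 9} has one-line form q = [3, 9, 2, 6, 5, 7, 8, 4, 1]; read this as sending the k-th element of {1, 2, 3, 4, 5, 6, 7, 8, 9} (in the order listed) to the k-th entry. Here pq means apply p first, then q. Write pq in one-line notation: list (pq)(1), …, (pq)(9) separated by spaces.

5 3 6 7 4 8 1 9 2

(pq)(x) = q(p(x)). Computing each image: q(p(1)) = q(5) = 5, q(p(2)) = q(1) = 3, q(p(3)) = q(4) = 6, q(p(4)) = q(6) = 7, q(p(5)) = q(8) = 4, q(p(6)) = q(7) = 8, q(p(7)) = q(9) = 1, q(p(8)) = q(2) = 9, q(p(9)) = q(3) = 2.
Hence pq = [5 3 6 7 4 8 1 9 2].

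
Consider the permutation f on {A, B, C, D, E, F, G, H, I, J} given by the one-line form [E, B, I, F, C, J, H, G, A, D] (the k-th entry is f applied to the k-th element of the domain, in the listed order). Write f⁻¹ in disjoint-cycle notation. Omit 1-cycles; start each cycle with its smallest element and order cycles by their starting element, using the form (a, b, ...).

(A, I, C, E)(D, J, F)(G, H)

First write f in disjoint cycles: (A, E, C, I)(D, F, J)(G, H).
The inverse reverses every cycle; in canonical form, f⁻¹ = (A, I, C, E)(D, J, F)(G, H).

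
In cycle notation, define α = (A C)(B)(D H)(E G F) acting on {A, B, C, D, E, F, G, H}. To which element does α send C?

A

C appears in (A C); the next entry (wrapping around) is A.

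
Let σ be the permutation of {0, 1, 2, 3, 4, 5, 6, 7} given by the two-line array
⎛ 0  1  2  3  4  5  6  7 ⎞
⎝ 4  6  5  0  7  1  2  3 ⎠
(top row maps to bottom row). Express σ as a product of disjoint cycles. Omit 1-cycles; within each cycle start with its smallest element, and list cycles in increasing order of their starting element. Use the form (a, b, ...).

(0, 4, 7, 3)(1, 6, 2, 5)

Start at 0 and follow images: 0 → 4 → 7 → 3 → 0, giving the cycle (0, 4, 7, 3).
Repeating from the next unused element and collecting all non-trivial cycles gives (0, 4, 7, 3)(1, 6, 2, 5).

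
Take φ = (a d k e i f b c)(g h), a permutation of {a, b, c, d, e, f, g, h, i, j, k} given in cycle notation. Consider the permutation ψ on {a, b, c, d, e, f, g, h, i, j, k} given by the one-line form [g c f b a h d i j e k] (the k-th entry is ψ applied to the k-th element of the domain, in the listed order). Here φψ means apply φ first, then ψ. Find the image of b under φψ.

f

(φψ)(b) = ψ(φ(b)). φ(b) = c, then ψ(c) = f. So (φψ)(b) = f.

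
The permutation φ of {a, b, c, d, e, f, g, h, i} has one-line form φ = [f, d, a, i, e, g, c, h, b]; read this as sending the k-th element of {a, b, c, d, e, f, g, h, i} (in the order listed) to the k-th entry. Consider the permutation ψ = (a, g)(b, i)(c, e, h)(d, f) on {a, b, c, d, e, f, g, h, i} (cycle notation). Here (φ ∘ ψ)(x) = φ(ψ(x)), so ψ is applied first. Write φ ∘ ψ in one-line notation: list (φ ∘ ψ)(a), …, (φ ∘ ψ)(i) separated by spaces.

c b e g h i f a d

Chase each element through ψ then φ: a → g → c; b → i → b; c → e → e; d → f → g; e → h → h; f → d → i; g → a → f; h → c → a; i → b → d.
So φ ∘ ψ in one-line form is c b e g h i f a d.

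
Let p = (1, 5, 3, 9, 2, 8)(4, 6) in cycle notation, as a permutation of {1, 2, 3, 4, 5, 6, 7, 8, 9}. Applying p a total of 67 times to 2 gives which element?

8

2 lies in the 6-cycle (1, 5, 3, 9, 2, 8).
Powers repeat with period 6 on this cycle, and 67 mod 6 = 1, so p^67(2) = p^1(2).
Advancing 1 step from 2: 2 → 8.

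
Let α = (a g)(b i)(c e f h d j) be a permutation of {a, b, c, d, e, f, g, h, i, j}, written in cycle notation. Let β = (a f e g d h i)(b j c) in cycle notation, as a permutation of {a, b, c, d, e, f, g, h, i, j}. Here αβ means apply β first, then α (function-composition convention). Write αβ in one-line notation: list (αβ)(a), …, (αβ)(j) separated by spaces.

h c i d a f j b g e

Chase each element through β then α: a → f → h; b → j → c; c → b → i; d → h → d; e → g → a; f → e → f; g → d → j; h → i → b; i → a → g; j → c → e.
So αβ in one-line form is h c i d a f j b g e.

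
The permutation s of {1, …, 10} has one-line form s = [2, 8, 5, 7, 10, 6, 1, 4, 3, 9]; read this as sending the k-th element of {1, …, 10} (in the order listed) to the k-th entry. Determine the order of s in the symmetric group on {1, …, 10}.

Writing s as disjoint cycles, the cycle lengths are 5, 4, 1.
The order is lcm(5, 4) = 20.

20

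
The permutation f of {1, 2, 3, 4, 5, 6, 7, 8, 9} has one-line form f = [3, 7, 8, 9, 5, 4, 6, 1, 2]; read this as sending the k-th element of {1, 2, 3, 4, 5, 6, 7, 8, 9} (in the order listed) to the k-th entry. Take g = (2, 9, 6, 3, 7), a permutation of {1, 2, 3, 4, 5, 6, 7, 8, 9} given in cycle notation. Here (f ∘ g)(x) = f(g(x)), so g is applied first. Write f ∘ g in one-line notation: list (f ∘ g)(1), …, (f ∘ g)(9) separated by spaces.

3 2 6 9 5 8 7 1 4

For each element, apply g then f: 1 → 1 → 3; 2 → 9 → 2; 3 → 7 → 6; 4 → 4 → 9; 5 → 5 → 5; 6 → 3 → 8; 7 → 2 → 7; 8 → 8 → 1; 9 → 6 → 4.
So f ∘ g in one-line form is 3 2 6 9 5 8 7 1 4.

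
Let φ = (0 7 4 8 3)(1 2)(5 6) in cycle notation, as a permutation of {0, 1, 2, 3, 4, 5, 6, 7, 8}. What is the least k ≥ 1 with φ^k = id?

The disjoint cycles have lengths 5, 2, 2.
The order of φ is the least common multiple of its cycle lengths: lcm(5, 2, 2) = 10.

10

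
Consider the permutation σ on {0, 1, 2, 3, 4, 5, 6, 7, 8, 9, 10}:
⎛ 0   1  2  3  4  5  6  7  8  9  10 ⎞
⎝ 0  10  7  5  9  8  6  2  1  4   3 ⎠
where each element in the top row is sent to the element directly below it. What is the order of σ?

Decomposing into disjoint cycles gives cycle lengths 5, 2, 2, 1, 1.
The order is lcm(5, 2, 2) = 10.

10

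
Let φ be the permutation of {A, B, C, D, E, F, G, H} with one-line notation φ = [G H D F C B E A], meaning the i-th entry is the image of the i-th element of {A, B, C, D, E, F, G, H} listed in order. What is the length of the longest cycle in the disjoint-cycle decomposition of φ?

8

Decomposing into disjoint cycles gives (A G E C D F B H); the longest has length 8.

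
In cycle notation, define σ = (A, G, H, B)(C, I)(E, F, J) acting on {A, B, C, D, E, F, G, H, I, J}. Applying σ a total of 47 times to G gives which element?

G lies in the 4-cycle (A, G, H, B).
On a 4-cycle, σ^4 is the identity, so σ^47 = σ^3 there (47 ≡ 3 mod 4).
Advancing 3 steps from G: G → H → B → A.

A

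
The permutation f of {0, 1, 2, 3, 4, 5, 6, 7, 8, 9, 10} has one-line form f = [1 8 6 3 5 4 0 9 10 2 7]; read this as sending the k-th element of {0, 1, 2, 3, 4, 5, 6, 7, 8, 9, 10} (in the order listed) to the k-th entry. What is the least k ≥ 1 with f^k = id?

Decomposing into disjoint cycles gives cycle lengths 8, 2, 1.
Since disjoint cycles commute, ord(f) = lcm(8, 2) = 8.

8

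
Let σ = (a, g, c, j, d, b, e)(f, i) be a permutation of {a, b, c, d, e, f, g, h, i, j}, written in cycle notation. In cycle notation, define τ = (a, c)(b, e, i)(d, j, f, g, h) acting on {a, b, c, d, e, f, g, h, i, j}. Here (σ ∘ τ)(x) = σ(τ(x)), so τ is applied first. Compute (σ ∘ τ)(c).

First apply τ: τ(c) = a, then σ(a) = g. Thus (σ ∘ τ)(c) = g.

g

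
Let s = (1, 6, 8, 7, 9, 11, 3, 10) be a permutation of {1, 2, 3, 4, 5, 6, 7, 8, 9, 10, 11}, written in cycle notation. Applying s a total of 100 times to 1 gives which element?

1 lies in the 8-cycle (1, 6, 8, 7, 9, 11, 3, 10).
Powers repeat with period 8 on this cycle, and 100 mod 8 = 4, so s^100(1) = s^4(1).
Advancing 4 steps from 1: 1 → 6 → 8 → 7 → 9.

9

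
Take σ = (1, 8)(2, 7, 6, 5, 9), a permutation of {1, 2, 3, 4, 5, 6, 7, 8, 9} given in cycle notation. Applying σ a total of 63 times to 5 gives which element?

5 lies in the 5-cycle (2, 7, 6, 5, 9).
On a 5-cycle, σ^5 is the identity, so σ^63 = σ^3 there (63 ≡ 3 mod 5).
Advancing 3 steps from 5: 5 → 9 → 2 → 7.

7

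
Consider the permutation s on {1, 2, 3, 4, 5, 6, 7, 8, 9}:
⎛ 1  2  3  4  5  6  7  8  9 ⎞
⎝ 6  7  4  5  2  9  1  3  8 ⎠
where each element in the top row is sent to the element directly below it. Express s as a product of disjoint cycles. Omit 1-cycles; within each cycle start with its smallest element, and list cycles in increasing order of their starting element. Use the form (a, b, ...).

From 1: 1 → 6 → 9 → 8 → 3 → 4 → 5 → 2 → 7 → 1, closing the cycle (1, 6, 9, 8, 3, 4, 5, 2, 7).
Continuing from each remaining unvisited element yields (1, 6, 9, 8, 3, 4, 5, 2, 7).

(1, 6, 9, 8, 3, 4, 5, 2, 7)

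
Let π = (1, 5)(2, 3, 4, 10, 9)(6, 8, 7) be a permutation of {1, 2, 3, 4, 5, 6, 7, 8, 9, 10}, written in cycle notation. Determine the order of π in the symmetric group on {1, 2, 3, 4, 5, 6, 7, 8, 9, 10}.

30

The disjoint cycles have lengths 5, 3, 2.
Since disjoint cycles commute, ord(π) = lcm(5, 3, 2) = 30.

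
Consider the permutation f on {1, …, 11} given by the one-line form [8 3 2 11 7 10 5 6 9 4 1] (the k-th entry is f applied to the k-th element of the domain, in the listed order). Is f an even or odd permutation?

odd

In disjoint-cycle form the cycle lengths are 6, 2, 2, 1.
A cycle is odd iff its length is even; f has 3 even-length cycles, so sgn(f) = (−1)^3 and f is odd.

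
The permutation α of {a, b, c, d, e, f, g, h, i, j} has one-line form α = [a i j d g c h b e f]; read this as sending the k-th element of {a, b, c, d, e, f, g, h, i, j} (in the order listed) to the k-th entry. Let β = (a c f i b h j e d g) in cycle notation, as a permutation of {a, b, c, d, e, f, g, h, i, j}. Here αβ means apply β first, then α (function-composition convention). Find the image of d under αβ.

h

First apply β: β(d) = g, then α(g) = h. Thus (αβ)(d) = h.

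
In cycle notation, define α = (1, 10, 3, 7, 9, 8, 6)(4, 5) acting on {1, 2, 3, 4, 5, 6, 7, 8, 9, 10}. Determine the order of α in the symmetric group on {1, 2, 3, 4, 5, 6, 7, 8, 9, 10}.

14

The disjoint cycles have lengths 7, 2, 1.
The order is lcm(7, 2) = 14.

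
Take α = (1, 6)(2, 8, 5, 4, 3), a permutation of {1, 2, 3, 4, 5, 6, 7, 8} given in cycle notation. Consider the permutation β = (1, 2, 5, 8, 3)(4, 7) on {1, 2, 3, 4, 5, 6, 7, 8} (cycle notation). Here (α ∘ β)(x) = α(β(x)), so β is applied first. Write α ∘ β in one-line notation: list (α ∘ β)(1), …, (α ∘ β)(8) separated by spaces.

8 4 6 7 5 1 3 2

(α ∘ β)(x) = α(β(x)). Computing each image: α(β(1)) = α(2) = 8, α(β(2)) = α(5) = 4, α(β(3)) = α(1) = 6, α(β(4)) = α(7) = 7, α(β(5)) = α(8) = 5, α(β(6)) = α(6) = 1, α(β(7)) = α(4) = 3, α(β(8)) = α(3) = 2.
Hence α ∘ β = [8 4 6 7 5 1 3 2].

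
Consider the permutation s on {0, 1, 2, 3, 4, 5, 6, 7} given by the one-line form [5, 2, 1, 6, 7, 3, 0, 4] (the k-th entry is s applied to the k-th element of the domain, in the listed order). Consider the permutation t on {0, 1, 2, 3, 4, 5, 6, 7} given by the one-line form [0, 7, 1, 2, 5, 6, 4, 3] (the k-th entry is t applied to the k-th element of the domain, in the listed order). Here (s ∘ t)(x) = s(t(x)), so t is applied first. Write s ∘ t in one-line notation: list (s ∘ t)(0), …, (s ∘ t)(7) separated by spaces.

5 4 2 1 3 0 7 6

Chase each element through t then s: 0 → 0 → 5; 1 → 7 → 4; 2 → 1 → 2; 3 → 2 → 1; 4 → 5 → 3; 5 → 6 → 0; 6 → 4 → 7; 7 → 3 → 6.
Collecting the images, s ∘ t = [5 4 2 1 3 0 7 6].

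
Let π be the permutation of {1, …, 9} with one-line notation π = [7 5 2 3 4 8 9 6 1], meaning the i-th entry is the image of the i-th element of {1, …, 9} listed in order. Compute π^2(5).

3

Tracing 5 → 4 → … returns to 5 after 4 steps, so 5 lies in a 4-cycle (2, 5, 4, 3).
Advancing 2 steps from 5: 5 → 4 → 3.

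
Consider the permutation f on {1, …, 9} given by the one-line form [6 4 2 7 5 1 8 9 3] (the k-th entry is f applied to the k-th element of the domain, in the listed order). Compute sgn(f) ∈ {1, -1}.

1

In disjoint-cycle form the cycle lengths are 6, 2, 1.
A cycle of length ℓ contributes ℓ−1 transpositions, so f is a product of 5 + 1 = 6 transpositions — even.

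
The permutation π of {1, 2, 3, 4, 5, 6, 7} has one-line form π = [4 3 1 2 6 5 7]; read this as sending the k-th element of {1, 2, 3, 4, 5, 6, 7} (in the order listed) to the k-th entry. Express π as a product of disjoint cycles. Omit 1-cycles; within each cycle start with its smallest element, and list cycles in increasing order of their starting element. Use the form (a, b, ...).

Iterating π from 1 gives 1 → 4 → 2 → 3 → 1; that is the 4-cycle (1, 4, 2, 3).
Repeating from the next unused element and collecting all non-trivial cycles gives (1, 4, 2, 3)(5, 6).

(1, 4, 2, 3)(5, 6)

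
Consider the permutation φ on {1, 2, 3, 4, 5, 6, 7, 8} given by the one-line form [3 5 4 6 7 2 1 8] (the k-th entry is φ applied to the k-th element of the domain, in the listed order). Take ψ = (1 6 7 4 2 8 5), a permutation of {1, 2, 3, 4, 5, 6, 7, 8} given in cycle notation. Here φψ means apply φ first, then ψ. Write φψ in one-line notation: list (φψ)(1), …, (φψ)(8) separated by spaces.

(φψ)(x) = ψ(φ(x)). Computing each image: ψ(φ(1)) = ψ(3) = 3, ψ(φ(2)) = ψ(5) = 1, ψ(φ(3)) = ψ(4) = 2, ψ(φ(4)) = ψ(6) = 7, ψ(φ(5)) = ψ(7) = 4, ψ(φ(6)) = ψ(2) = 8, ψ(φ(7)) = ψ(1) = 6, ψ(φ(8)) = ψ(8) = 5.
Hence φψ = [3 1 2 7 4 8 6 5].

3 1 2 7 4 8 6 5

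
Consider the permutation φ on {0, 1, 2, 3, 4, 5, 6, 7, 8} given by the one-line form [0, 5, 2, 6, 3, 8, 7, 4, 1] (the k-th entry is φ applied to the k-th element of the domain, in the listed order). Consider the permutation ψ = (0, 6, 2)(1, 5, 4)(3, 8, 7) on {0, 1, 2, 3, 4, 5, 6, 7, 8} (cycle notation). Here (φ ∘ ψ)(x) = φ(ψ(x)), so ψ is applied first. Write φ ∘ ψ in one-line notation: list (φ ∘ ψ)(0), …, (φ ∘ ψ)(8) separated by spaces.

(φ ∘ ψ)(x) = φ(ψ(x)). Computing each image: φ(ψ(0)) = φ(6) = 7, φ(ψ(1)) = φ(5) = 8, φ(ψ(2)) = φ(0) = 0, φ(ψ(3)) = φ(8) = 1, φ(ψ(4)) = φ(1) = 5, φ(ψ(5)) = φ(4) = 3, φ(ψ(6)) = φ(2) = 2, φ(ψ(7)) = φ(3) = 6, φ(ψ(8)) = φ(7) = 4.
Hence φ ∘ ψ = [7 8 0 1 5 3 2 6 4].

7 8 0 1 5 3 2 6 4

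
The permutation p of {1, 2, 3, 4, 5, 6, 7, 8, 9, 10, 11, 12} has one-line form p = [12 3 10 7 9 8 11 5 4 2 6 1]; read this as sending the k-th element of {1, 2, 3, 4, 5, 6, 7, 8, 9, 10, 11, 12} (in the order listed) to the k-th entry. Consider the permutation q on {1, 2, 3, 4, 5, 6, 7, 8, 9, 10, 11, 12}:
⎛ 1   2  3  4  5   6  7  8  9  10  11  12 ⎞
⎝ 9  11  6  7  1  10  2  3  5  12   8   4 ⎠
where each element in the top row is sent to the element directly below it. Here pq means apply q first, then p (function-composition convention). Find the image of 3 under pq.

(pq)(3) = p(q(3)). q(3) = 6, then p(6) = 8. So (pq)(3) = 8.

8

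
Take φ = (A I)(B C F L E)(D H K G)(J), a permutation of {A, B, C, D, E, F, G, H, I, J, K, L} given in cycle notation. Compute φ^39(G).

K

G lies in the 4-cycle (D H K G).
On a 4-cycle, φ^4 is the identity, so φ^39 = φ^3 there (39 ≡ 3 mod 4).
Advancing 3 steps from G: G → D → H → K.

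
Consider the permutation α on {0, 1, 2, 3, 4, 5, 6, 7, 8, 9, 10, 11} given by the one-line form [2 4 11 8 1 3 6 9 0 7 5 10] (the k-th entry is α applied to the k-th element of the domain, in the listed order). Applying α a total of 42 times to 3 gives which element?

Tracing 3 → 8 → … returns to 3 after 7 steps, so 3 lies in a 7-cycle (0 2 11 10 5 3 8).
Since the cycle has length 7, α^42 acts on it the same as α^0 (42 mod 7 = 0).
So α^42(3) = 3.

3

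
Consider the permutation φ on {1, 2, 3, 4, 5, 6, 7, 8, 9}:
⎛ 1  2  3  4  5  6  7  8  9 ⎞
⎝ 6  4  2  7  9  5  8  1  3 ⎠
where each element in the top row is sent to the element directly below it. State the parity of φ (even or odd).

In disjoint-cycle form the cycle lengths are 9.
A cycle of length ℓ contributes ℓ−1 transpositions, so φ is a product of 8 transpositions — even.

even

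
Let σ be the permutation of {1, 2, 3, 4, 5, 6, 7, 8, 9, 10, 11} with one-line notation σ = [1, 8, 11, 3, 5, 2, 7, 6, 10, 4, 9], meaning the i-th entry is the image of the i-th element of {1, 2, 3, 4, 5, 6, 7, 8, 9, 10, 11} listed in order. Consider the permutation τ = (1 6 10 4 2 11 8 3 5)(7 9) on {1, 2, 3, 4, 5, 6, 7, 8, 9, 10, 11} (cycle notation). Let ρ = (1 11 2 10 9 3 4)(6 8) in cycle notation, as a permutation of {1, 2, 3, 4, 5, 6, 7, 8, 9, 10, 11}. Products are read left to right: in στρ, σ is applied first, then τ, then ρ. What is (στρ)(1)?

Chase 1: σ(1) = 1; τ(1) = 6; ρ(6) = 8. Hence (στρ)(1) = 8.

8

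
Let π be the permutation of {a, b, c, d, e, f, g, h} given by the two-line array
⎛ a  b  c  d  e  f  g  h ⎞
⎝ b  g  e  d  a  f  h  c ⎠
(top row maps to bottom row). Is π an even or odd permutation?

In disjoint-cycle form the cycle lengths are 6, 1, 1.
A cycle is odd iff its length is even; π has 1 even-length cycle, so sgn(π) = (−1)^1 and π is odd.

odd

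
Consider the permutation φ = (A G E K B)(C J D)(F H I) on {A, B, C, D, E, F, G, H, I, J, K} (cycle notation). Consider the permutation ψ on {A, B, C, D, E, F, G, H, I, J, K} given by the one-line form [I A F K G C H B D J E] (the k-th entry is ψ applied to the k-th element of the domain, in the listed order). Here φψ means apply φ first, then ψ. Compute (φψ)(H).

D

φ(H) = I, then ψ(I) = D; composing gives (φψ)(H) = D.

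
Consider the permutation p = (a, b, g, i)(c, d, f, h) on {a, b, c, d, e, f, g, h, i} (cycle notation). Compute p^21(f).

f lies in the 4-cycle (c, d, f, h).
Powers repeat with period 4 on this cycle, and 21 mod 4 = 1, so p^21(f) = p^1(f).
Stepping 1 place around the cycle: f → h.

h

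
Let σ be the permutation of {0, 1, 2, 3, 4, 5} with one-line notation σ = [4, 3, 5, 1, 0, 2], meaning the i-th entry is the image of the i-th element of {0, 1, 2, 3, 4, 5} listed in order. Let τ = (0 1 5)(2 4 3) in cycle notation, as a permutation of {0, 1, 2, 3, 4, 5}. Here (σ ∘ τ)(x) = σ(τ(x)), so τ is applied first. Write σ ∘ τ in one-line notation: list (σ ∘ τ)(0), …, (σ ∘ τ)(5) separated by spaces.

3 2 0 5 1 4

Chase each element through τ then σ: 0 → 1 → 3; 1 → 5 → 2; 2 → 4 → 0; 3 → 2 → 5; 4 → 3 → 1; 5 → 0 → 4.
So σ ∘ τ in one-line form is 3 2 0 5 1 4.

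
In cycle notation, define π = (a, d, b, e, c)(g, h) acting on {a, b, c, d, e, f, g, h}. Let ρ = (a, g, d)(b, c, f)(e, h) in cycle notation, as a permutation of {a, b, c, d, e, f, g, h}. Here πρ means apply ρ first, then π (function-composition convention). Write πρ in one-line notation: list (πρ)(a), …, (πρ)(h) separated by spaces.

For each element, apply ρ then π: a → g → h; b → c → a; c → f → f; d → a → d; e → h → g; f → b → e; g → d → b; h → e → c.
Collecting the images, πρ = [h a f d g e b c].

h a f d g e b c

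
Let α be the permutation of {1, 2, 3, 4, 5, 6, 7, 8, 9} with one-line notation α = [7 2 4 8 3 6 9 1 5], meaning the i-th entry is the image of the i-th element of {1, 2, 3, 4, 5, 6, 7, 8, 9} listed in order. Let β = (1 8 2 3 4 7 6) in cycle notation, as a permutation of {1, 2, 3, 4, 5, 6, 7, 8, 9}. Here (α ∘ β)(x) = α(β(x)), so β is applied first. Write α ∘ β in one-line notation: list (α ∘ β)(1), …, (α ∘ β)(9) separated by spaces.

(α ∘ β)(x) = α(β(x)). Computing each image: α(β(1)) = α(8) = 1, α(β(2)) = α(3) = 4, α(β(3)) = α(4) = 8, α(β(4)) = α(7) = 9, α(β(5)) = α(5) = 3, α(β(6)) = α(1) = 7, α(β(7)) = α(6) = 6, α(β(8)) = α(2) = 2, α(β(9)) = α(9) = 5.
Hence α ∘ β = [1 4 8 9 3 7 6 2 5].

1 4 8 9 3 7 6 2 5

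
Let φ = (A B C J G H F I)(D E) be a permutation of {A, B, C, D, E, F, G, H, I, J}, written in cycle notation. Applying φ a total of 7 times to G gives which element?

J

G lies in the 8-cycle (A B C J G H F I).
Advancing 7 steps from G: G → H → F → I → A → B → C → J.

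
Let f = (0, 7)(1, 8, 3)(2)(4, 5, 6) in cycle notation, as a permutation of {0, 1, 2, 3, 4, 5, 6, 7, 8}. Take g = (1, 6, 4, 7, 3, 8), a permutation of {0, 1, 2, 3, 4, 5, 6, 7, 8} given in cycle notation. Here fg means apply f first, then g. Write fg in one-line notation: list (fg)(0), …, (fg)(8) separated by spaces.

3 1 2 6 5 4 7 0 8

For each element, apply f then g: 0 → 7 → 3; 1 → 8 → 1; 2 → 2 → 2; 3 → 1 → 6; 4 → 5 → 5; 5 → 6 → 4; 6 → 4 → 7; 7 → 0 → 0; 8 → 3 → 8.
So fg in one-line form is 3 1 2 6 5 4 7 0 8.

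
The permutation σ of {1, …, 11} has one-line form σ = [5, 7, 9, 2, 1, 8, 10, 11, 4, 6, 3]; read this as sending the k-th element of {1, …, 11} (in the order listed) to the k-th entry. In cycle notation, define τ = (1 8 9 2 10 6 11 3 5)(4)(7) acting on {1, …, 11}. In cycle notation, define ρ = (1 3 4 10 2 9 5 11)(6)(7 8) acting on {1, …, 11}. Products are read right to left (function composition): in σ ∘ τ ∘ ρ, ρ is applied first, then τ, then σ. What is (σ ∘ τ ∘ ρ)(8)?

Chase 8: ρ(8) = 7; τ(7) = 7; σ(7) = 10. Hence (σ ∘ τ ∘ ρ)(8) = 10.

10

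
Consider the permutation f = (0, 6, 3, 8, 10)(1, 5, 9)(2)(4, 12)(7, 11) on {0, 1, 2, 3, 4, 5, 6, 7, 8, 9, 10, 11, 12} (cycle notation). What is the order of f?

30

The cycle type of f is (5, 3, 2, 2, 1).
Since disjoint cycles commute, ord(f) = lcm(5, 3, 2, 2) = 30.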